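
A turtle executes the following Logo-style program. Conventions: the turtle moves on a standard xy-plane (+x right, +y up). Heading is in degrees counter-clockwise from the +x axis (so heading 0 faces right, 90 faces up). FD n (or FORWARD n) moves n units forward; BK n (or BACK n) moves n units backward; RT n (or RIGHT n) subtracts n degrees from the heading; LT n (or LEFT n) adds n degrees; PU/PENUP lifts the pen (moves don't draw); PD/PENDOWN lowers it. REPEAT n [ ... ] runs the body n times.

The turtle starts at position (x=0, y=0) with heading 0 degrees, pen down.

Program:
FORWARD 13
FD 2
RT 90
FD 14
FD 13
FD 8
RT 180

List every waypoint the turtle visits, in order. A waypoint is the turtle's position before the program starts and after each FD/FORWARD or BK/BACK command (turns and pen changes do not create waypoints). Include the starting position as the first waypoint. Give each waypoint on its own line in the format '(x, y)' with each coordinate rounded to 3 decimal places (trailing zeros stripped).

Executing turtle program step by step:
Start: pos=(0,0), heading=0, pen down
FD 13: (0,0) -> (13,0) [heading=0, draw]
FD 2: (13,0) -> (15,0) [heading=0, draw]
RT 90: heading 0 -> 270
FD 14: (15,0) -> (15,-14) [heading=270, draw]
FD 13: (15,-14) -> (15,-27) [heading=270, draw]
FD 8: (15,-27) -> (15,-35) [heading=270, draw]
RT 180: heading 270 -> 90
Final: pos=(15,-35), heading=90, 5 segment(s) drawn
Waypoints (6 total):
(0, 0)
(13, 0)
(15, 0)
(15, -14)
(15, -27)
(15, -35)

Answer: (0, 0)
(13, 0)
(15, 0)
(15, -14)
(15, -27)
(15, -35)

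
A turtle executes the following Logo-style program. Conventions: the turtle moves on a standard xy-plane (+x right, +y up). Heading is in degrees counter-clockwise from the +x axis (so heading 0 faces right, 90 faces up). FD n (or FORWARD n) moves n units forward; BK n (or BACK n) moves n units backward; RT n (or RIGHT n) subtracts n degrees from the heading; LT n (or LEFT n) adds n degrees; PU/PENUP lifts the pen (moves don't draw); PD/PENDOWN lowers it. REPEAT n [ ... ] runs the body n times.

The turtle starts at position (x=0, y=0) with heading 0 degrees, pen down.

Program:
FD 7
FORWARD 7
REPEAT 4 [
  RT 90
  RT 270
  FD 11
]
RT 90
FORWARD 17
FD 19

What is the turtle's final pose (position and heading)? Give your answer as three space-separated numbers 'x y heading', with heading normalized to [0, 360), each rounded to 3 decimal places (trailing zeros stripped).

Answer: 58 -36 270

Derivation:
Executing turtle program step by step:
Start: pos=(0,0), heading=0, pen down
FD 7: (0,0) -> (7,0) [heading=0, draw]
FD 7: (7,0) -> (14,0) [heading=0, draw]
REPEAT 4 [
  -- iteration 1/4 --
  RT 90: heading 0 -> 270
  RT 270: heading 270 -> 0
  FD 11: (14,0) -> (25,0) [heading=0, draw]
  -- iteration 2/4 --
  RT 90: heading 0 -> 270
  RT 270: heading 270 -> 0
  FD 11: (25,0) -> (36,0) [heading=0, draw]
  -- iteration 3/4 --
  RT 90: heading 0 -> 270
  RT 270: heading 270 -> 0
  FD 11: (36,0) -> (47,0) [heading=0, draw]
  -- iteration 4/4 --
  RT 90: heading 0 -> 270
  RT 270: heading 270 -> 0
  FD 11: (47,0) -> (58,0) [heading=0, draw]
]
RT 90: heading 0 -> 270
FD 17: (58,0) -> (58,-17) [heading=270, draw]
FD 19: (58,-17) -> (58,-36) [heading=270, draw]
Final: pos=(58,-36), heading=270, 8 segment(s) drawn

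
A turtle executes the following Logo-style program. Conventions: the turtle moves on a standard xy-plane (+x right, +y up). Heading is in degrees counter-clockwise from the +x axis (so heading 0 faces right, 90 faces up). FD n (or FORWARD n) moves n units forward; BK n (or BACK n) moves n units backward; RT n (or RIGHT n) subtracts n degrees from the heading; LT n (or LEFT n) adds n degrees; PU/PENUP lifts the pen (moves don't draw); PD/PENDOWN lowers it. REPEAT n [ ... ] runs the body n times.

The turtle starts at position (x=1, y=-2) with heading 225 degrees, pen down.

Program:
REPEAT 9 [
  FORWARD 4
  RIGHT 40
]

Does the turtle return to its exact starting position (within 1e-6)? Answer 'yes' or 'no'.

Answer: yes

Derivation:
Executing turtle program step by step:
Start: pos=(1,-2), heading=225, pen down
REPEAT 9 [
  -- iteration 1/9 --
  FD 4: (1,-2) -> (-1.828,-4.828) [heading=225, draw]
  RT 40: heading 225 -> 185
  -- iteration 2/9 --
  FD 4: (-1.828,-4.828) -> (-5.813,-5.177) [heading=185, draw]
  RT 40: heading 185 -> 145
  -- iteration 3/9 --
  FD 4: (-5.813,-5.177) -> (-9.09,-2.883) [heading=145, draw]
  RT 40: heading 145 -> 105
  -- iteration 4/9 --
  FD 4: (-9.09,-2.883) -> (-10.125,0.981) [heading=105, draw]
  RT 40: heading 105 -> 65
  -- iteration 5/9 --
  FD 4: (-10.125,0.981) -> (-8.435,4.606) [heading=65, draw]
  RT 40: heading 65 -> 25
  -- iteration 6/9 --
  FD 4: (-8.435,4.606) -> (-4.809,6.297) [heading=25, draw]
  RT 40: heading 25 -> 345
  -- iteration 7/9 --
  FD 4: (-4.809,6.297) -> (-0.946,5.261) [heading=345, draw]
  RT 40: heading 345 -> 305
  -- iteration 8/9 --
  FD 4: (-0.946,5.261) -> (1.349,1.985) [heading=305, draw]
  RT 40: heading 305 -> 265
  -- iteration 9/9 --
  FD 4: (1.349,1.985) -> (1,-2) [heading=265, draw]
  RT 40: heading 265 -> 225
]
Final: pos=(1,-2), heading=225, 9 segment(s) drawn

Start position: (1, -2)
Final position: (1, -2)
Distance = 0; < 1e-6 -> CLOSED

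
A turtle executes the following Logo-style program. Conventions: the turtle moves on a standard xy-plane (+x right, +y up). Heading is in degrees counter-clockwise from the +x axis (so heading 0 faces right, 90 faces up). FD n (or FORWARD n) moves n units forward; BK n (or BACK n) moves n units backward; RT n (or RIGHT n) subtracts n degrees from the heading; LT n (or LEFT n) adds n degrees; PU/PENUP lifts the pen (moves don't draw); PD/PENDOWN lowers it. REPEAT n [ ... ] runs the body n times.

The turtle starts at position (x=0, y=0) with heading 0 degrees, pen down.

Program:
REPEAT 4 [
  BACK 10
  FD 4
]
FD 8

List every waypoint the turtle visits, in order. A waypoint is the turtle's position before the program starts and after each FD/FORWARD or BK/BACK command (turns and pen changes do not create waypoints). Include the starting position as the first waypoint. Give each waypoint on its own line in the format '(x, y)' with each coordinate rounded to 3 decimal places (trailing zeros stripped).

Executing turtle program step by step:
Start: pos=(0,0), heading=0, pen down
REPEAT 4 [
  -- iteration 1/4 --
  BK 10: (0,0) -> (-10,0) [heading=0, draw]
  FD 4: (-10,0) -> (-6,0) [heading=0, draw]
  -- iteration 2/4 --
  BK 10: (-6,0) -> (-16,0) [heading=0, draw]
  FD 4: (-16,0) -> (-12,0) [heading=0, draw]
  -- iteration 3/4 --
  BK 10: (-12,0) -> (-22,0) [heading=0, draw]
  FD 4: (-22,0) -> (-18,0) [heading=0, draw]
  -- iteration 4/4 --
  BK 10: (-18,0) -> (-28,0) [heading=0, draw]
  FD 4: (-28,0) -> (-24,0) [heading=0, draw]
]
FD 8: (-24,0) -> (-16,0) [heading=0, draw]
Final: pos=(-16,0), heading=0, 9 segment(s) drawn
Waypoints (10 total):
(0, 0)
(-10, 0)
(-6, 0)
(-16, 0)
(-12, 0)
(-22, 0)
(-18, 0)
(-28, 0)
(-24, 0)
(-16, 0)

Answer: (0, 0)
(-10, 0)
(-6, 0)
(-16, 0)
(-12, 0)
(-22, 0)
(-18, 0)
(-28, 0)
(-24, 0)
(-16, 0)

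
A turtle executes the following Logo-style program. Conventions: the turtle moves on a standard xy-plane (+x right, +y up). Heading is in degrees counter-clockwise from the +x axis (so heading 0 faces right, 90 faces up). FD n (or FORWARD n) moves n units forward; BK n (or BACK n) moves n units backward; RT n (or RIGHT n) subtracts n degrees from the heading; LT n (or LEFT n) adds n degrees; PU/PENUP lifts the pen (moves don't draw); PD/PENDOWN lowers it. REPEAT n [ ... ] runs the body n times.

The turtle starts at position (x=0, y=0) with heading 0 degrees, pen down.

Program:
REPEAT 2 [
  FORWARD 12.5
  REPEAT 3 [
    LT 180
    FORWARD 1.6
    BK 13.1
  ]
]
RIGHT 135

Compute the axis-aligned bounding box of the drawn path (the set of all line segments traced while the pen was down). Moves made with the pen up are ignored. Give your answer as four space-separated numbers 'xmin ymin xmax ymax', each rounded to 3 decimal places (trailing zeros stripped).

Executing turtle program step by step:
Start: pos=(0,0), heading=0, pen down
REPEAT 2 [
  -- iteration 1/2 --
  FD 12.5: (0,0) -> (12.5,0) [heading=0, draw]
  REPEAT 3 [
    -- iteration 1/3 --
    LT 180: heading 0 -> 180
    FD 1.6: (12.5,0) -> (10.9,0) [heading=180, draw]
    BK 13.1: (10.9,0) -> (24,0) [heading=180, draw]
    -- iteration 2/3 --
    LT 180: heading 180 -> 0
    FD 1.6: (24,0) -> (25.6,0) [heading=0, draw]
    BK 13.1: (25.6,0) -> (12.5,0) [heading=0, draw]
    -- iteration 3/3 --
    LT 180: heading 0 -> 180
    FD 1.6: (12.5,0) -> (10.9,0) [heading=180, draw]
    BK 13.1: (10.9,0) -> (24,0) [heading=180, draw]
  ]
  -- iteration 2/2 --
  FD 12.5: (24,0) -> (11.5,0) [heading=180, draw]
  REPEAT 3 [
    -- iteration 1/3 --
    LT 180: heading 180 -> 0
    FD 1.6: (11.5,0) -> (13.1,0) [heading=0, draw]
    BK 13.1: (13.1,0) -> (0,0) [heading=0, draw]
    -- iteration 2/3 --
    LT 180: heading 0 -> 180
    FD 1.6: (0,0) -> (-1.6,0) [heading=180, draw]
    BK 13.1: (-1.6,0) -> (11.5,0) [heading=180, draw]
    -- iteration 3/3 --
    LT 180: heading 180 -> 0
    FD 1.6: (11.5,0) -> (13.1,0) [heading=0, draw]
    BK 13.1: (13.1,0) -> (0,0) [heading=0, draw]
  ]
]
RT 135: heading 0 -> 225
Final: pos=(0,0), heading=225, 14 segment(s) drawn

Segment endpoints: x in {-1.6, 0, 10.9, 10.9, 11.5, 12.5, 12.5, 13.1, 24, 25.6}, y in {0, 0, 0, 0, 0, 0, 0, 0, 0, 0, 0, 0, 0, 0}
xmin=-1.6, ymin=0, xmax=25.6, ymax=0

Answer: -1.6 0 25.6 0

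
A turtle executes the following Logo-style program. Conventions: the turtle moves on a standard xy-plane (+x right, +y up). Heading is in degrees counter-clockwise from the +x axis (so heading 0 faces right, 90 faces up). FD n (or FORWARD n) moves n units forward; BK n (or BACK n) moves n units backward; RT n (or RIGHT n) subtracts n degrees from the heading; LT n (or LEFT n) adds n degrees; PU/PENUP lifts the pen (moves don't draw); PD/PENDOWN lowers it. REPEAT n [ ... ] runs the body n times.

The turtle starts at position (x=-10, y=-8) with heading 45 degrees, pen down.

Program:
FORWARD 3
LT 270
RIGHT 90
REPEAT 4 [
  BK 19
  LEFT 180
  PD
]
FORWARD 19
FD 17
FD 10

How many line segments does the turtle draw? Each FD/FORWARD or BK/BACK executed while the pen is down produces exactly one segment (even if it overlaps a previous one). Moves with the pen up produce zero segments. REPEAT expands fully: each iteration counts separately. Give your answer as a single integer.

Answer: 8

Derivation:
Executing turtle program step by step:
Start: pos=(-10,-8), heading=45, pen down
FD 3: (-10,-8) -> (-7.879,-5.879) [heading=45, draw]
LT 270: heading 45 -> 315
RT 90: heading 315 -> 225
REPEAT 4 [
  -- iteration 1/4 --
  BK 19: (-7.879,-5.879) -> (5.556,7.556) [heading=225, draw]
  LT 180: heading 225 -> 45
  PD: pen down
  -- iteration 2/4 --
  BK 19: (5.556,7.556) -> (-7.879,-5.879) [heading=45, draw]
  LT 180: heading 45 -> 225
  PD: pen down
  -- iteration 3/4 --
  BK 19: (-7.879,-5.879) -> (5.556,7.556) [heading=225, draw]
  LT 180: heading 225 -> 45
  PD: pen down
  -- iteration 4/4 --
  BK 19: (5.556,7.556) -> (-7.879,-5.879) [heading=45, draw]
  LT 180: heading 45 -> 225
  PD: pen down
]
FD 19: (-7.879,-5.879) -> (-21.314,-19.314) [heading=225, draw]
FD 17: (-21.314,-19.314) -> (-33.335,-31.335) [heading=225, draw]
FD 10: (-33.335,-31.335) -> (-40.406,-38.406) [heading=225, draw]
Final: pos=(-40.406,-38.406), heading=225, 8 segment(s) drawn
Segments drawn: 8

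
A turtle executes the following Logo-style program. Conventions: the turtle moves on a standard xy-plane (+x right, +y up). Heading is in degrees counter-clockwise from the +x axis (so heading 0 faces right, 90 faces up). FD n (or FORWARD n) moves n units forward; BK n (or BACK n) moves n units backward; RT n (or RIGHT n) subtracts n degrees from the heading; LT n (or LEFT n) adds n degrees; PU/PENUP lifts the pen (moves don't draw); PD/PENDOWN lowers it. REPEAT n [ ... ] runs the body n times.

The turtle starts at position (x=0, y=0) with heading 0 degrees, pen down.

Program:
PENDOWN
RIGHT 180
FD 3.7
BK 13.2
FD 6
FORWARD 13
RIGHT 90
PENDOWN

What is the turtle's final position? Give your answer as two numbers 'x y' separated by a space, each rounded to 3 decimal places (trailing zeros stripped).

Answer: -9.5 0

Derivation:
Executing turtle program step by step:
Start: pos=(0,0), heading=0, pen down
PD: pen down
RT 180: heading 0 -> 180
FD 3.7: (0,0) -> (-3.7,0) [heading=180, draw]
BK 13.2: (-3.7,0) -> (9.5,0) [heading=180, draw]
FD 6: (9.5,0) -> (3.5,0) [heading=180, draw]
FD 13: (3.5,0) -> (-9.5,0) [heading=180, draw]
RT 90: heading 180 -> 90
PD: pen down
Final: pos=(-9.5,0), heading=90, 4 segment(s) drawn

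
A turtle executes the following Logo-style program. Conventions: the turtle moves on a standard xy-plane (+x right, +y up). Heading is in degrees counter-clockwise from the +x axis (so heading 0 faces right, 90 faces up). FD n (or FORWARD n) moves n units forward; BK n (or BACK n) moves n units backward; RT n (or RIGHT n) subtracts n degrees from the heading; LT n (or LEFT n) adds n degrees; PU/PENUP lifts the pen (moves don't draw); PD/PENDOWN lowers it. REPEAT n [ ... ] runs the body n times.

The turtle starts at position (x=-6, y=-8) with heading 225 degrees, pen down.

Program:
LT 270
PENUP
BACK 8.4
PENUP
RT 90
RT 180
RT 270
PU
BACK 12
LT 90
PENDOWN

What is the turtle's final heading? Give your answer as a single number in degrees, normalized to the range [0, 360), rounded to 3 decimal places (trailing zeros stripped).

Executing turtle program step by step:
Start: pos=(-6,-8), heading=225, pen down
LT 270: heading 225 -> 135
PU: pen up
BK 8.4: (-6,-8) -> (-0.06,-13.94) [heading=135, move]
PU: pen up
RT 90: heading 135 -> 45
RT 180: heading 45 -> 225
RT 270: heading 225 -> 315
PU: pen up
BK 12: (-0.06,-13.94) -> (-8.546,-5.454) [heading=315, move]
LT 90: heading 315 -> 45
PD: pen down
Final: pos=(-8.546,-5.454), heading=45, 0 segment(s) drawn

Answer: 45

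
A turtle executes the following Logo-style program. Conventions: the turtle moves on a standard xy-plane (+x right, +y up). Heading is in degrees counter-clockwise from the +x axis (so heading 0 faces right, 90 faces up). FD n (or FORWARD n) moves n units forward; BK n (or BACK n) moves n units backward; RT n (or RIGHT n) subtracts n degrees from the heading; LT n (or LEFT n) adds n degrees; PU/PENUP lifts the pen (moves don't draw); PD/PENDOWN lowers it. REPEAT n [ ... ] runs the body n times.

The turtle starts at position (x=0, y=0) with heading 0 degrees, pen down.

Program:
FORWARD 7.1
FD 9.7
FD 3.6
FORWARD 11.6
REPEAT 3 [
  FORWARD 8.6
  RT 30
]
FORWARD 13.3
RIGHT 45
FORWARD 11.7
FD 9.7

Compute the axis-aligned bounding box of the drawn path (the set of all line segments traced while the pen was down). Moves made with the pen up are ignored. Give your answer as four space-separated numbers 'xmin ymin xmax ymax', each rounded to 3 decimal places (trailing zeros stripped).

Executing turtle program step by step:
Start: pos=(0,0), heading=0, pen down
FD 7.1: (0,0) -> (7.1,0) [heading=0, draw]
FD 9.7: (7.1,0) -> (16.8,0) [heading=0, draw]
FD 3.6: (16.8,0) -> (20.4,0) [heading=0, draw]
FD 11.6: (20.4,0) -> (32,0) [heading=0, draw]
REPEAT 3 [
  -- iteration 1/3 --
  FD 8.6: (32,0) -> (40.6,0) [heading=0, draw]
  RT 30: heading 0 -> 330
  -- iteration 2/3 --
  FD 8.6: (40.6,0) -> (48.048,-4.3) [heading=330, draw]
  RT 30: heading 330 -> 300
  -- iteration 3/3 --
  FD 8.6: (48.048,-4.3) -> (52.348,-11.748) [heading=300, draw]
  RT 30: heading 300 -> 270
]
FD 13.3: (52.348,-11.748) -> (52.348,-25.048) [heading=270, draw]
RT 45: heading 270 -> 225
FD 11.7: (52.348,-25.048) -> (44.075,-33.321) [heading=225, draw]
FD 9.7: (44.075,-33.321) -> (37.216,-40.18) [heading=225, draw]
Final: pos=(37.216,-40.18), heading=225, 10 segment(s) drawn

Segment endpoints: x in {0, 7.1, 16.8, 20.4, 32, 37.216, 40.6, 44.075, 48.048, 52.348}, y in {-40.18, -33.321, -25.048, -11.748, -4.3, 0}
xmin=0, ymin=-40.18, xmax=52.348, ymax=0

Answer: 0 -40.18 52.348 0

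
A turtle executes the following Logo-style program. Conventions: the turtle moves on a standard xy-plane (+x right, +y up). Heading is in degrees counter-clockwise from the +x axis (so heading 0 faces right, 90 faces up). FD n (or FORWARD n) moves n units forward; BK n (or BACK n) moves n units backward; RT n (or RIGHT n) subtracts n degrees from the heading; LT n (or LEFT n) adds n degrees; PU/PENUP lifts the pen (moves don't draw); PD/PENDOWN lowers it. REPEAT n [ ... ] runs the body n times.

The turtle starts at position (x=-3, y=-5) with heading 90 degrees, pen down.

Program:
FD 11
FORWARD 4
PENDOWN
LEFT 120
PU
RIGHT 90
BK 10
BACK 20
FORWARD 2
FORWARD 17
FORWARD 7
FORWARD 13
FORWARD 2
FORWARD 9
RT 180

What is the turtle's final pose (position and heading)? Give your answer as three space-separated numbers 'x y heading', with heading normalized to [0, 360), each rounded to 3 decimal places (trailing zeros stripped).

Answer: -13 27.321 300

Derivation:
Executing turtle program step by step:
Start: pos=(-3,-5), heading=90, pen down
FD 11: (-3,-5) -> (-3,6) [heading=90, draw]
FD 4: (-3,6) -> (-3,10) [heading=90, draw]
PD: pen down
LT 120: heading 90 -> 210
PU: pen up
RT 90: heading 210 -> 120
BK 10: (-3,10) -> (2,1.34) [heading=120, move]
BK 20: (2,1.34) -> (12,-15.981) [heading=120, move]
FD 2: (12,-15.981) -> (11,-14.249) [heading=120, move]
FD 17: (11,-14.249) -> (2.5,0.474) [heading=120, move]
FD 7: (2.5,0.474) -> (-1,6.536) [heading=120, move]
FD 13: (-1,6.536) -> (-7.5,17.794) [heading=120, move]
FD 2: (-7.5,17.794) -> (-8.5,19.526) [heading=120, move]
FD 9: (-8.5,19.526) -> (-13,27.321) [heading=120, move]
RT 180: heading 120 -> 300
Final: pos=(-13,27.321), heading=300, 2 segment(s) drawn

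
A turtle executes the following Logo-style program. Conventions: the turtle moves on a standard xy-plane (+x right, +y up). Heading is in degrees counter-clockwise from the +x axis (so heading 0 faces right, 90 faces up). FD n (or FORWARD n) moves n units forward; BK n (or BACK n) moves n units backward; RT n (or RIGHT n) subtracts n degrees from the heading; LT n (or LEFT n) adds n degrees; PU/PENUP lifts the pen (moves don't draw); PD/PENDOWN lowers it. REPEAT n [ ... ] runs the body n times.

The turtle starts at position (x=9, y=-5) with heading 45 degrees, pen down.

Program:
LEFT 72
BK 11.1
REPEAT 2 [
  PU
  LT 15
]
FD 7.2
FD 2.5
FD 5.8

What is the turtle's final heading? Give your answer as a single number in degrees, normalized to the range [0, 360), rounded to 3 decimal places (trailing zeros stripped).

Executing turtle program step by step:
Start: pos=(9,-5), heading=45, pen down
LT 72: heading 45 -> 117
BK 11.1: (9,-5) -> (14.039,-14.89) [heading=117, draw]
REPEAT 2 [
  -- iteration 1/2 --
  PU: pen up
  LT 15: heading 117 -> 132
  -- iteration 2/2 --
  PU: pen up
  LT 15: heading 132 -> 147
]
FD 7.2: (14.039,-14.89) -> (8.001,-10.969) [heading=147, move]
FD 2.5: (8.001,-10.969) -> (5.904,-9.607) [heading=147, move]
FD 5.8: (5.904,-9.607) -> (1.04,-6.448) [heading=147, move]
Final: pos=(1.04,-6.448), heading=147, 1 segment(s) drawn

Answer: 147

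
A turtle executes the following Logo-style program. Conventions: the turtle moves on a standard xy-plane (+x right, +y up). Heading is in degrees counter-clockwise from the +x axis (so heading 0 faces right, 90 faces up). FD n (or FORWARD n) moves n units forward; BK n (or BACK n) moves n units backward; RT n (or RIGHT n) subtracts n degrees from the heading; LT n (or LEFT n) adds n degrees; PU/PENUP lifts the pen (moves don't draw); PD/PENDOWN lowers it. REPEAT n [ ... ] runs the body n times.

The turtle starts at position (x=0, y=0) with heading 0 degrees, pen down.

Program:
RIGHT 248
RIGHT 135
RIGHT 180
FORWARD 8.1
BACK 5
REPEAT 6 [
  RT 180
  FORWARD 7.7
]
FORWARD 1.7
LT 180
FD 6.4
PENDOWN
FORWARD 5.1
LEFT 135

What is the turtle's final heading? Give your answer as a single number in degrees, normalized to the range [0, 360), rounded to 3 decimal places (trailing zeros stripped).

Answer: 112

Derivation:
Executing turtle program step by step:
Start: pos=(0,0), heading=0, pen down
RT 248: heading 0 -> 112
RT 135: heading 112 -> 337
RT 180: heading 337 -> 157
FD 8.1: (0,0) -> (-7.456,3.165) [heading=157, draw]
BK 5: (-7.456,3.165) -> (-2.854,1.211) [heading=157, draw]
REPEAT 6 [
  -- iteration 1/6 --
  RT 180: heading 157 -> 337
  FD 7.7: (-2.854,1.211) -> (4.234,-1.797) [heading=337, draw]
  -- iteration 2/6 --
  RT 180: heading 337 -> 157
  FD 7.7: (4.234,-1.797) -> (-2.854,1.211) [heading=157, draw]
  -- iteration 3/6 --
  RT 180: heading 157 -> 337
  FD 7.7: (-2.854,1.211) -> (4.234,-1.797) [heading=337, draw]
  -- iteration 4/6 --
  RT 180: heading 337 -> 157
  FD 7.7: (4.234,-1.797) -> (-2.854,1.211) [heading=157, draw]
  -- iteration 5/6 --
  RT 180: heading 157 -> 337
  FD 7.7: (-2.854,1.211) -> (4.234,-1.797) [heading=337, draw]
  -- iteration 6/6 --
  RT 180: heading 337 -> 157
  FD 7.7: (4.234,-1.797) -> (-2.854,1.211) [heading=157, draw]
]
FD 1.7: (-2.854,1.211) -> (-4.418,1.876) [heading=157, draw]
LT 180: heading 157 -> 337
FD 6.4: (-4.418,1.876) -> (1.473,-0.625) [heading=337, draw]
PD: pen down
FD 5.1: (1.473,-0.625) -> (6.167,-2.618) [heading=337, draw]
LT 135: heading 337 -> 112
Final: pos=(6.167,-2.618), heading=112, 11 segment(s) drawn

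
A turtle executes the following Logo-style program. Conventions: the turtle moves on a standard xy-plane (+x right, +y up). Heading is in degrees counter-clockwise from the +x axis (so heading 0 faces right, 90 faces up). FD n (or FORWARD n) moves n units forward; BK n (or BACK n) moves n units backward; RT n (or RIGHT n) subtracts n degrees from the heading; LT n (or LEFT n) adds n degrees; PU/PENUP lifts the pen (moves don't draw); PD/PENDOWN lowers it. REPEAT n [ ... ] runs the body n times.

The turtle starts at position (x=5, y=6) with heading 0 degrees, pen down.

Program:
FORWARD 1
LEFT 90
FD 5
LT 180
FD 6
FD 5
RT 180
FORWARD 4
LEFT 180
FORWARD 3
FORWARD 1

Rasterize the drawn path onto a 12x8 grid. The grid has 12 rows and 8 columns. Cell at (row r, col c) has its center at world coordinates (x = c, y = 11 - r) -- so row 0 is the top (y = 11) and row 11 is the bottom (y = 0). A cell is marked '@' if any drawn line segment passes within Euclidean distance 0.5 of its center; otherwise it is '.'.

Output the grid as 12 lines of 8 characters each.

Segment 0: (5,6) -> (6,6)
Segment 1: (6,6) -> (6,11)
Segment 2: (6,11) -> (6,5)
Segment 3: (6,5) -> (6,0)
Segment 4: (6,0) -> (6,4)
Segment 5: (6,4) -> (6,1)
Segment 6: (6,1) -> (6,0)

Answer: ......@.
......@.
......@.
......@.
......@.
.....@@.
......@.
......@.
......@.
......@.
......@.
......@.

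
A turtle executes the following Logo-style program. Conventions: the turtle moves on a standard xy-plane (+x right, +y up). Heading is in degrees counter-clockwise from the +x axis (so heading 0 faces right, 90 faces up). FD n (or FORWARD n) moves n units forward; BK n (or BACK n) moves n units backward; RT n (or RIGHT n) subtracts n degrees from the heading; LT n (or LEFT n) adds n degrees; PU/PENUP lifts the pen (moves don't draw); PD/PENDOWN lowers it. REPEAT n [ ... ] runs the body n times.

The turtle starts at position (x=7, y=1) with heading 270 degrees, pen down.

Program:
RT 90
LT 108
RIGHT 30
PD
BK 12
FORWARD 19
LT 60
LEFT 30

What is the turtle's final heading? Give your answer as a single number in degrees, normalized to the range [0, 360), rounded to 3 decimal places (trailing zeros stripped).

Executing turtle program step by step:
Start: pos=(7,1), heading=270, pen down
RT 90: heading 270 -> 180
LT 108: heading 180 -> 288
RT 30: heading 288 -> 258
PD: pen down
BK 12: (7,1) -> (9.495,12.738) [heading=258, draw]
FD 19: (9.495,12.738) -> (5.545,-5.847) [heading=258, draw]
LT 60: heading 258 -> 318
LT 30: heading 318 -> 348
Final: pos=(5.545,-5.847), heading=348, 2 segment(s) drawn

Answer: 348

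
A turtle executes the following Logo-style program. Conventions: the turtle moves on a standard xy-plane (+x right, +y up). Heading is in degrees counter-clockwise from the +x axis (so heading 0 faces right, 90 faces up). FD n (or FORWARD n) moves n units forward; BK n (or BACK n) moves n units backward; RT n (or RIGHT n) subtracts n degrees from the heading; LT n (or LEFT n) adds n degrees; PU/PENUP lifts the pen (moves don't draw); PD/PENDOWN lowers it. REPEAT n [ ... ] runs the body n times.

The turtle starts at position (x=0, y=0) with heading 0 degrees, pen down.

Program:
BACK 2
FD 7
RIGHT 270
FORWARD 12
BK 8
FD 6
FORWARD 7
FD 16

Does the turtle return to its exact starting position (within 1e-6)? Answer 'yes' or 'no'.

Answer: no

Derivation:
Executing turtle program step by step:
Start: pos=(0,0), heading=0, pen down
BK 2: (0,0) -> (-2,0) [heading=0, draw]
FD 7: (-2,0) -> (5,0) [heading=0, draw]
RT 270: heading 0 -> 90
FD 12: (5,0) -> (5,12) [heading=90, draw]
BK 8: (5,12) -> (5,4) [heading=90, draw]
FD 6: (5,4) -> (5,10) [heading=90, draw]
FD 7: (5,10) -> (5,17) [heading=90, draw]
FD 16: (5,17) -> (5,33) [heading=90, draw]
Final: pos=(5,33), heading=90, 7 segment(s) drawn

Start position: (0, 0)
Final position: (5, 33)
Distance = 33.377; >= 1e-6 -> NOT closed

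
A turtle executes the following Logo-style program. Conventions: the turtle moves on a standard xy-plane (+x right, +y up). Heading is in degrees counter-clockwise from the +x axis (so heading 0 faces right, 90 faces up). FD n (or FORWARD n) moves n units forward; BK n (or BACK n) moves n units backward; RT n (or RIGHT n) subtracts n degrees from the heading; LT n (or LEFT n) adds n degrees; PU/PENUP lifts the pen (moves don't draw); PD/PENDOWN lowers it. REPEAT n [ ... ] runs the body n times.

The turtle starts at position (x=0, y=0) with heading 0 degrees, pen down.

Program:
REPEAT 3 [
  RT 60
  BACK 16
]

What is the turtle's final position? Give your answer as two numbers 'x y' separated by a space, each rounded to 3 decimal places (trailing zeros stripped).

Executing turtle program step by step:
Start: pos=(0,0), heading=0, pen down
REPEAT 3 [
  -- iteration 1/3 --
  RT 60: heading 0 -> 300
  BK 16: (0,0) -> (-8,13.856) [heading=300, draw]
  -- iteration 2/3 --
  RT 60: heading 300 -> 240
  BK 16: (-8,13.856) -> (0,27.713) [heading=240, draw]
  -- iteration 3/3 --
  RT 60: heading 240 -> 180
  BK 16: (0,27.713) -> (16,27.713) [heading=180, draw]
]
Final: pos=(16,27.713), heading=180, 3 segment(s) drawn

Answer: 16 27.713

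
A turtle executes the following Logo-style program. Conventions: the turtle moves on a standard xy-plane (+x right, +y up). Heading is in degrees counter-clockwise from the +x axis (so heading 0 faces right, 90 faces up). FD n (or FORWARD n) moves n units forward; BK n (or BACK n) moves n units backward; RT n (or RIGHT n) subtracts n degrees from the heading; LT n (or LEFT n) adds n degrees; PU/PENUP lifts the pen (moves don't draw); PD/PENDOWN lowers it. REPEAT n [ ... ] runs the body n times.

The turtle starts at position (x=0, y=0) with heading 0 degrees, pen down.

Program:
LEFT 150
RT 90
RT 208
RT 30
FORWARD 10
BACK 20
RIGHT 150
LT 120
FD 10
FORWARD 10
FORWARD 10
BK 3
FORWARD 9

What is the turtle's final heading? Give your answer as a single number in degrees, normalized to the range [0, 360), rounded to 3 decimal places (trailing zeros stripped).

Executing turtle program step by step:
Start: pos=(0,0), heading=0, pen down
LT 150: heading 0 -> 150
RT 90: heading 150 -> 60
RT 208: heading 60 -> 212
RT 30: heading 212 -> 182
FD 10: (0,0) -> (-9.994,-0.349) [heading=182, draw]
BK 20: (-9.994,-0.349) -> (9.994,0.349) [heading=182, draw]
RT 150: heading 182 -> 32
LT 120: heading 32 -> 152
FD 10: (9.994,0.349) -> (1.164,5.044) [heading=152, draw]
FD 10: (1.164,5.044) -> (-7.665,9.738) [heading=152, draw]
FD 10: (-7.665,9.738) -> (-16.495,14.433) [heading=152, draw]
BK 3: (-16.495,14.433) -> (-13.846,13.025) [heading=152, draw]
FD 9: (-13.846,13.025) -> (-21.792,17.25) [heading=152, draw]
Final: pos=(-21.792,17.25), heading=152, 7 segment(s) drawn

Answer: 152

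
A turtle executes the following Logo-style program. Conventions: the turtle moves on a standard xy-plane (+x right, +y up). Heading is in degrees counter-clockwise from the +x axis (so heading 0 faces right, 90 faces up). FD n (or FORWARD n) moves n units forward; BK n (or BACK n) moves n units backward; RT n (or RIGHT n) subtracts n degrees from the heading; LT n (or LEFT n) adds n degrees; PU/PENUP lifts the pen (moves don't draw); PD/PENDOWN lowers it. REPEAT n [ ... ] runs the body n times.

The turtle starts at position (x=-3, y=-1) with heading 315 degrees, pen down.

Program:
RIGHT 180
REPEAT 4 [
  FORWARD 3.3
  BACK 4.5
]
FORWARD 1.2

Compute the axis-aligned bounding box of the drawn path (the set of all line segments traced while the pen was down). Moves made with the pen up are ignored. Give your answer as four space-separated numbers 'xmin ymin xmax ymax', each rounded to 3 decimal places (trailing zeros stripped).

Executing turtle program step by step:
Start: pos=(-3,-1), heading=315, pen down
RT 180: heading 315 -> 135
REPEAT 4 [
  -- iteration 1/4 --
  FD 3.3: (-3,-1) -> (-5.333,1.333) [heading=135, draw]
  BK 4.5: (-5.333,1.333) -> (-2.151,-1.849) [heading=135, draw]
  -- iteration 2/4 --
  FD 3.3: (-2.151,-1.849) -> (-4.485,0.485) [heading=135, draw]
  BK 4.5: (-4.485,0.485) -> (-1.303,-2.697) [heading=135, draw]
  -- iteration 3/4 --
  FD 3.3: (-1.303,-2.697) -> (-3.636,-0.364) [heading=135, draw]
  BK 4.5: (-3.636,-0.364) -> (-0.454,-3.546) [heading=135, draw]
  -- iteration 4/4 --
  FD 3.3: (-0.454,-3.546) -> (-2.788,-1.212) [heading=135, draw]
  BK 4.5: (-2.788,-1.212) -> (0.394,-4.394) [heading=135, draw]
]
FD 1.2: (0.394,-4.394) -> (-0.454,-3.546) [heading=135, draw]
Final: pos=(-0.454,-3.546), heading=135, 9 segment(s) drawn

Segment endpoints: x in {-5.333, -4.485, -3.636, -3, -2.788, -2.151, -1.303, -0.454, -0.454, 0.394}, y in {-4.394, -3.546, -3.546, -2.697, -1.849, -1.212, -1, -0.364, 0.485, 1.333}
xmin=-5.333, ymin=-4.394, xmax=0.394, ymax=1.333

Answer: -5.333 -4.394 0.394 1.333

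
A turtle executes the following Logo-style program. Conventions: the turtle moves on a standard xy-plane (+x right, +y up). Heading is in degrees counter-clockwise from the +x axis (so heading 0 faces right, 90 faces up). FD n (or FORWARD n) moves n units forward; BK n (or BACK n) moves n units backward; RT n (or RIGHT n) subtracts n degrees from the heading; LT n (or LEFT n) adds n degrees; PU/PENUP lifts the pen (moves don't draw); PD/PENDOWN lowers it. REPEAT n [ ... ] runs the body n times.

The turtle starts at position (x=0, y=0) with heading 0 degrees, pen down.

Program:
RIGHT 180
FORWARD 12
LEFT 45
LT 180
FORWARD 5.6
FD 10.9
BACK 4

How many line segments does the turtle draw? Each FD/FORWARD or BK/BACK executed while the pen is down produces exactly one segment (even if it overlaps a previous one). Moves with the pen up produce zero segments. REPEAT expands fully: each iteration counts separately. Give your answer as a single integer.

Executing turtle program step by step:
Start: pos=(0,0), heading=0, pen down
RT 180: heading 0 -> 180
FD 12: (0,0) -> (-12,0) [heading=180, draw]
LT 45: heading 180 -> 225
LT 180: heading 225 -> 45
FD 5.6: (-12,0) -> (-8.04,3.96) [heading=45, draw]
FD 10.9: (-8.04,3.96) -> (-0.333,11.667) [heading=45, draw]
BK 4: (-0.333,11.667) -> (-3.161,8.839) [heading=45, draw]
Final: pos=(-3.161,8.839), heading=45, 4 segment(s) drawn
Segments drawn: 4

Answer: 4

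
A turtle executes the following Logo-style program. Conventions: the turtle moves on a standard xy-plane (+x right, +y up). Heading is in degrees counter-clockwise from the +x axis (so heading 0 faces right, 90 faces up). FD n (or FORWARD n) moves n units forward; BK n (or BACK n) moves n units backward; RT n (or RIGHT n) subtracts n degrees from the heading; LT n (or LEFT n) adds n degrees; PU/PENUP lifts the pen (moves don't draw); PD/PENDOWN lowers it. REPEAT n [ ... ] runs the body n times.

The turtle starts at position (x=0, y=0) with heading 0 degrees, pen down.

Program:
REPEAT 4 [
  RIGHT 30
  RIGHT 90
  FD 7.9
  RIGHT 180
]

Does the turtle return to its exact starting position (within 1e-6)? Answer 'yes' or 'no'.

Answer: no

Derivation:
Executing turtle program step by step:
Start: pos=(0,0), heading=0, pen down
REPEAT 4 [
  -- iteration 1/4 --
  RT 30: heading 0 -> 330
  RT 90: heading 330 -> 240
  FD 7.9: (0,0) -> (-3.95,-6.842) [heading=240, draw]
  RT 180: heading 240 -> 60
  -- iteration 2/4 --
  RT 30: heading 60 -> 30
  RT 90: heading 30 -> 300
  FD 7.9: (-3.95,-6.842) -> (0,-13.683) [heading=300, draw]
  RT 180: heading 300 -> 120
  -- iteration 3/4 --
  RT 30: heading 120 -> 90
  RT 90: heading 90 -> 0
  FD 7.9: (0,-13.683) -> (7.9,-13.683) [heading=0, draw]
  RT 180: heading 0 -> 180
  -- iteration 4/4 --
  RT 30: heading 180 -> 150
  RT 90: heading 150 -> 60
  FD 7.9: (7.9,-13.683) -> (11.85,-6.842) [heading=60, draw]
  RT 180: heading 60 -> 240
]
Final: pos=(11.85,-6.842), heading=240, 4 segment(s) drawn

Start position: (0, 0)
Final position: (11.85, -6.842)
Distance = 13.683; >= 1e-6 -> NOT closed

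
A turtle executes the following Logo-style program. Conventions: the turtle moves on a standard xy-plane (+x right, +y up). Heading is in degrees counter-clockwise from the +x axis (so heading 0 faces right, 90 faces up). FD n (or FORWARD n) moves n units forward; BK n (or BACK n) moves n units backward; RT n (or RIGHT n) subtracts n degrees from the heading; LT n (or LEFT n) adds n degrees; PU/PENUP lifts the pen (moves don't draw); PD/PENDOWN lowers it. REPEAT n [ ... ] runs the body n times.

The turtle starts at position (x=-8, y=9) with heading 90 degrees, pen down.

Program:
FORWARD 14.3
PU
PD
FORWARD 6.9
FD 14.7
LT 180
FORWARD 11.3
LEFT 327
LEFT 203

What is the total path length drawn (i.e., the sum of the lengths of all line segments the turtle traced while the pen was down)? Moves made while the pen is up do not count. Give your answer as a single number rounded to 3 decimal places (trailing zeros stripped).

Answer: 47.2

Derivation:
Executing turtle program step by step:
Start: pos=(-8,9), heading=90, pen down
FD 14.3: (-8,9) -> (-8,23.3) [heading=90, draw]
PU: pen up
PD: pen down
FD 6.9: (-8,23.3) -> (-8,30.2) [heading=90, draw]
FD 14.7: (-8,30.2) -> (-8,44.9) [heading=90, draw]
LT 180: heading 90 -> 270
FD 11.3: (-8,44.9) -> (-8,33.6) [heading=270, draw]
LT 327: heading 270 -> 237
LT 203: heading 237 -> 80
Final: pos=(-8,33.6), heading=80, 4 segment(s) drawn

Segment lengths:
  seg 1: (-8,9) -> (-8,23.3), length = 14.3
  seg 2: (-8,23.3) -> (-8,30.2), length = 6.9
  seg 3: (-8,30.2) -> (-8,44.9), length = 14.7
  seg 4: (-8,44.9) -> (-8,33.6), length = 11.3
Total = 47.2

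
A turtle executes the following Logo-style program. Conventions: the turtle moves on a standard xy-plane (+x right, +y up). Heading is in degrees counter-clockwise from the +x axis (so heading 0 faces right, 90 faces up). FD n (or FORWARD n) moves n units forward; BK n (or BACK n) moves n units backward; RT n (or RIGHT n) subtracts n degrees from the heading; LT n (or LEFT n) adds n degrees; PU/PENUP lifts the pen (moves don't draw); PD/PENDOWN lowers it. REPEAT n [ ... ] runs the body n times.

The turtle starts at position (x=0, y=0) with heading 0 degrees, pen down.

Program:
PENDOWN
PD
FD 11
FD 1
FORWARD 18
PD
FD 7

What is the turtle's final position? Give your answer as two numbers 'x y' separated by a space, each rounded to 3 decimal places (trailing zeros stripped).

Answer: 37 0

Derivation:
Executing turtle program step by step:
Start: pos=(0,0), heading=0, pen down
PD: pen down
PD: pen down
FD 11: (0,0) -> (11,0) [heading=0, draw]
FD 1: (11,0) -> (12,0) [heading=0, draw]
FD 18: (12,0) -> (30,0) [heading=0, draw]
PD: pen down
FD 7: (30,0) -> (37,0) [heading=0, draw]
Final: pos=(37,0), heading=0, 4 segment(s) drawn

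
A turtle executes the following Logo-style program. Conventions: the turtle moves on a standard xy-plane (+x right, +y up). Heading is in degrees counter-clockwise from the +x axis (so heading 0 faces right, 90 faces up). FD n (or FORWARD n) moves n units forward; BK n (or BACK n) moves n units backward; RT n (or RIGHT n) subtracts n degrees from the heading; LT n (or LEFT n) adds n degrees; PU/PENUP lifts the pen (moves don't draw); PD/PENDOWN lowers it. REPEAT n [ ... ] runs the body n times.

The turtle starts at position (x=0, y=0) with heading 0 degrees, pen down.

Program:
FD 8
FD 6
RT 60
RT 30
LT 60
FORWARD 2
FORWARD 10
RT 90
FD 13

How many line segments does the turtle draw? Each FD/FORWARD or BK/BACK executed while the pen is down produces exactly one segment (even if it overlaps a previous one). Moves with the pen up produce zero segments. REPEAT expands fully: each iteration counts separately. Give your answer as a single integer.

Executing turtle program step by step:
Start: pos=(0,0), heading=0, pen down
FD 8: (0,0) -> (8,0) [heading=0, draw]
FD 6: (8,0) -> (14,0) [heading=0, draw]
RT 60: heading 0 -> 300
RT 30: heading 300 -> 270
LT 60: heading 270 -> 330
FD 2: (14,0) -> (15.732,-1) [heading=330, draw]
FD 10: (15.732,-1) -> (24.392,-6) [heading=330, draw]
RT 90: heading 330 -> 240
FD 13: (24.392,-6) -> (17.892,-17.258) [heading=240, draw]
Final: pos=(17.892,-17.258), heading=240, 5 segment(s) drawn
Segments drawn: 5

Answer: 5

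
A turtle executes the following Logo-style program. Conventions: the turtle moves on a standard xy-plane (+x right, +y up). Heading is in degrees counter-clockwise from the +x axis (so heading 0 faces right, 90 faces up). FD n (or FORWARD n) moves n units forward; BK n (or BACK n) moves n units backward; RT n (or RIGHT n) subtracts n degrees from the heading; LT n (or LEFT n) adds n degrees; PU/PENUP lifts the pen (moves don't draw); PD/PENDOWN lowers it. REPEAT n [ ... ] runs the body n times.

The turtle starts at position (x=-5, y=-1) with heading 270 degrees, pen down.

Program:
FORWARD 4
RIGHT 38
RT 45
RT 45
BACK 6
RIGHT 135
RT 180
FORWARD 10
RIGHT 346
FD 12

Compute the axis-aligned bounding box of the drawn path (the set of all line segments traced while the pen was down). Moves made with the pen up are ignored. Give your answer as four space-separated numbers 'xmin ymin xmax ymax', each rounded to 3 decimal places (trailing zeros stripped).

Executing turtle program step by step:
Start: pos=(-5,-1), heading=270, pen down
FD 4: (-5,-1) -> (-5,-5) [heading=270, draw]
RT 38: heading 270 -> 232
RT 45: heading 232 -> 187
RT 45: heading 187 -> 142
BK 6: (-5,-5) -> (-0.272,-8.694) [heading=142, draw]
RT 135: heading 142 -> 7
RT 180: heading 7 -> 187
FD 10: (-0.272,-8.694) -> (-10.197,-9.913) [heading=187, draw]
RT 346: heading 187 -> 201
FD 12: (-10.197,-9.913) -> (-21.4,-14.213) [heading=201, draw]
Final: pos=(-21.4,-14.213), heading=201, 4 segment(s) drawn

Segment endpoints: x in {-21.4, -10.197, -5, -5, -0.272}, y in {-14.213, -9.913, -8.694, -5, -1}
xmin=-21.4, ymin=-14.213, xmax=-0.272, ymax=-1

Answer: -21.4 -14.213 -0.272 -1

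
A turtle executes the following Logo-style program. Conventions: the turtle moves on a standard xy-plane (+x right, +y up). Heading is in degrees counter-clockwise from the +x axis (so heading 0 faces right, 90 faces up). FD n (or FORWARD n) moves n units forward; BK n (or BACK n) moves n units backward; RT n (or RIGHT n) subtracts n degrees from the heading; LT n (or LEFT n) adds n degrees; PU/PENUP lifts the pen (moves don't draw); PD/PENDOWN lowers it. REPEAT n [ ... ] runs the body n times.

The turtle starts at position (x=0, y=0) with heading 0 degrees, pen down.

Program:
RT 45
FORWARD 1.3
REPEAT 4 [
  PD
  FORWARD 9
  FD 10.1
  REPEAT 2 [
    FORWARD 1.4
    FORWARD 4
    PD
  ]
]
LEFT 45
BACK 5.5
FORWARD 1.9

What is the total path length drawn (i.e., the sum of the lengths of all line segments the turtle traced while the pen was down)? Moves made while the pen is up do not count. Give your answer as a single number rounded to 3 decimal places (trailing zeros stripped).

Executing turtle program step by step:
Start: pos=(0,0), heading=0, pen down
RT 45: heading 0 -> 315
FD 1.3: (0,0) -> (0.919,-0.919) [heading=315, draw]
REPEAT 4 [
  -- iteration 1/4 --
  PD: pen down
  FD 9: (0.919,-0.919) -> (7.283,-7.283) [heading=315, draw]
  FD 10.1: (7.283,-7.283) -> (14.425,-14.425) [heading=315, draw]
  REPEAT 2 [
    -- iteration 1/2 --
    FD 1.4: (14.425,-14.425) -> (15.415,-15.415) [heading=315, draw]
    FD 4: (15.415,-15.415) -> (18.243,-18.243) [heading=315, draw]
    PD: pen down
    -- iteration 2/2 --
    FD 1.4: (18.243,-18.243) -> (19.233,-19.233) [heading=315, draw]
    FD 4: (19.233,-19.233) -> (22.062,-22.062) [heading=315, draw]
    PD: pen down
  ]
  -- iteration 2/4 --
  PD: pen down
  FD 9: (22.062,-22.062) -> (28.426,-28.426) [heading=315, draw]
  FD 10.1: (28.426,-28.426) -> (35.567,-35.567) [heading=315, draw]
  REPEAT 2 [
    -- iteration 1/2 --
    FD 1.4: (35.567,-35.567) -> (36.557,-36.557) [heading=315, draw]
    FD 4: (36.557,-36.557) -> (39.386,-39.386) [heading=315, draw]
    PD: pen down
    -- iteration 2/2 --
    FD 1.4: (39.386,-39.386) -> (40.376,-40.376) [heading=315, draw]
    FD 4: (40.376,-40.376) -> (43.204,-43.204) [heading=315, draw]
    PD: pen down
  ]
  -- iteration 3/4 --
  PD: pen down
  FD 9: (43.204,-43.204) -> (49.568,-49.568) [heading=315, draw]
  FD 10.1: (49.568,-49.568) -> (56.71,-56.71) [heading=315, draw]
  REPEAT 2 [
    -- iteration 1/2 --
    FD 1.4: (56.71,-56.71) -> (57.7,-57.7) [heading=315, draw]
    FD 4: (57.7,-57.7) -> (60.528,-60.528) [heading=315, draw]
    PD: pen down
    -- iteration 2/2 --
    FD 1.4: (60.528,-60.528) -> (61.518,-61.518) [heading=315, draw]
    FD 4: (61.518,-61.518) -> (64.347,-64.347) [heading=315, draw]
    PD: pen down
  ]
  -- iteration 4/4 --
  PD: pen down
  FD 9: (64.347,-64.347) -> (70.711,-70.711) [heading=315, draw]
  FD 10.1: (70.711,-70.711) -> (77.852,-77.852) [heading=315, draw]
  REPEAT 2 [
    -- iteration 1/2 --
    FD 1.4: (77.852,-77.852) -> (78.842,-78.842) [heading=315, draw]
    FD 4: (78.842,-78.842) -> (81.671,-81.671) [heading=315, draw]
    PD: pen down
    -- iteration 2/2 --
    FD 1.4: (81.671,-81.671) -> (82.661,-82.661) [heading=315, draw]
    FD 4: (82.661,-82.661) -> (85.489,-85.489) [heading=315, draw]
    PD: pen down
  ]
]
LT 45: heading 315 -> 0
BK 5.5: (85.489,-85.489) -> (79.989,-85.489) [heading=0, draw]
FD 1.9: (79.989,-85.489) -> (81.889,-85.489) [heading=0, draw]
Final: pos=(81.889,-85.489), heading=0, 27 segment(s) drawn

Segment lengths:
  seg 1: (0,0) -> (0.919,-0.919), length = 1.3
  seg 2: (0.919,-0.919) -> (7.283,-7.283), length = 9
  seg 3: (7.283,-7.283) -> (14.425,-14.425), length = 10.1
  seg 4: (14.425,-14.425) -> (15.415,-15.415), length = 1.4
  seg 5: (15.415,-15.415) -> (18.243,-18.243), length = 4
  seg 6: (18.243,-18.243) -> (19.233,-19.233), length = 1.4
  seg 7: (19.233,-19.233) -> (22.062,-22.062), length = 4
  seg 8: (22.062,-22.062) -> (28.426,-28.426), length = 9
  seg 9: (28.426,-28.426) -> (35.567,-35.567), length = 10.1
  seg 10: (35.567,-35.567) -> (36.557,-36.557), length = 1.4
  seg 11: (36.557,-36.557) -> (39.386,-39.386), length = 4
  seg 12: (39.386,-39.386) -> (40.376,-40.376), length = 1.4
  seg 13: (40.376,-40.376) -> (43.204,-43.204), length = 4
  seg 14: (43.204,-43.204) -> (49.568,-49.568), length = 9
  seg 15: (49.568,-49.568) -> (56.71,-56.71), length = 10.1
  seg 16: (56.71,-56.71) -> (57.7,-57.7), length = 1.4
  seg 17: (57.7,-57.7) -> (60.528,-60.528), length = 4
  seg 18: (60.528,-60.528) -> (61.518,-61.518), length = 1.4
  seg 19: (61.518,-61.518) -> (64.347,-64.347), length = 4
  seg 20: (64.347,-64.347) -> (70.711,-70.711), length = 9
  seg 21: (70.711,-70.711) -> (77.852,-77.852), length = 10.1
  seg 22: (77.852,-77.852) -> (78.842,-78.842), length = 1.4
  seg 23: (78.842,-78.842) -> (81.671,-81.671), length = 4
  seg 24: (81.671,-81.671) -> (82.661,-82.661), length = 1.4
  seg 25: (82.661,-82.661) -> (85.489,-85.489), length = 4
  seg 26: (85.489,-85.489) -> (79.989,-85.489), length = 5.5
  seg 27: (79.989,-85.489) -> (81.889,-85.489), length = 1.9
Total = 128.3

Answer: 128.3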